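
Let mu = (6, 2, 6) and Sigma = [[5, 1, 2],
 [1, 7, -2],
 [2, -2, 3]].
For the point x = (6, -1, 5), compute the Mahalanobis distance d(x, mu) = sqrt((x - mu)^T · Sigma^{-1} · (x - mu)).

Step 1 — centre the observation: (x - mu) = (0, -3, -1).

Step 2 — invert Sigma (cofactor / det for 3×3, or solve directly):
  Sigma^{-1} = [[0.3696, -0.1522, -0.3478],
 [-0.1522, 0.2391, 0.2609],
 [-0.3478, 0.2609, 0.7391]].

Step 3 — form the quadratic (x - mu)^T · Sigma^{-1} · (x - mu):
  Sigma^{-1} · (x - mu) = (0.8043, -0.9783, -1.5217).
  (x - mu)^T · [Sigma^{-1} · (x - mu)] = (0)·(0.8043) + (-3)·(-0.9783) + (-1)·(-1.5217) = 4.4565.

Step 4 — take square root: d = √(4.4565) ≈ 2.111.

d(x, mu) = √(4.4565) ≈ 2.111


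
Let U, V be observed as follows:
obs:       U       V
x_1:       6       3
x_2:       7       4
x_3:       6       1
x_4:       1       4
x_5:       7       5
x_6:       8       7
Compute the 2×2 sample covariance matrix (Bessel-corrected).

Step 1 — column means:
  mean(U) = (6 + 7 + 6 + 1 + 7 + 8) / 6 = 35/6 = 5.8333
  mean(V) = (3 + 4 + 1 + 4 + 5 + 7) / 6 = 24/6 = 4

Step 2 — sample covariance S[i,j] = (1/(n-1)) · Σ_k (x_{k,i} - mean_i) · (x_{k,j} - mean_j), with n-1 = 5.
  S[U,U] = ((0.1667)·(0.1667) + (1.1667)·(1.1667) + (0.1667)·(0.1667) + (-4.8333)·(-4.8333) + (1.1667)·(1.1667) + (2.1667)·(2.1667)) / 5 = 30.8333/5 = 6.1667
  S[U,V] = ((0.1667)·(-1) + (1.1667)·(0) + (0.1667)·(-3) + (-4.8333)·(0) + (1.1667)·(1) + (2.1667)·(3)) / 5 = 7/5 = 1.4
  S[V,V] = ((-1)·(-1) + (0)·(0) + (-3)·(-3) + (0)·(0) + (1)·(1) + (3)·(3)) / 5 = 20/5 = 4

S is symmetric (S[j,i] = S[i,j]). Assembling:

S = [[6.1667, 1.4],
 [1.4, 4]]


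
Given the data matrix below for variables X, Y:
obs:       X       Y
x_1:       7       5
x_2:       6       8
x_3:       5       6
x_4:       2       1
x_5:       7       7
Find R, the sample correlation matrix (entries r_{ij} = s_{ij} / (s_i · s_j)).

Step 1 — column means:
  mean(X) = (7 + 6 + 5 + 2 + 7) / 5 = 27/5 = 5.4
  mean(Y) = (5 + 8 + 6 + 1 + 7) / 5 = 27/5 = 5.4

Step 2 — sample variances and covariances s[i,j] = (1/(n-1)) · Σ_k (x_{k,i} - mean_i) · (x_{k,j} - mean_j), with n-1 = 4:
  s[X,X] = ((1.6)·(1.6) + (0.6)·(0.6) + (-0.4)·(-0.4) + (-3.4)·(-3.4) + (1.6)·(1.6)) / 4 = 17.2/4 = 4.3
  s[X,Y] = ((1.6)·(-0.4) + (0.6)·(2.6) + (-0.4)·(0.6) + (-3.4)·(-4.4) + (1.6)·(1.6)) / 4 = 18.2/4 = 4.55
  s[Y,Y] = ((-0.4)·(-0.4) + (2.6)·(2.6) + (0.6)·(0.6) + (-4.4)·(-4.4) + (1.6)·(1.6)) / 4 = 29.2/4 = 7.3
  Sample standard deviations s_i = √(s[i,i]):
  s(X) = √(4.3) = 2.0736
  s(Y) = √(7.3) = 2.7019

Step 3 — r_{ij} = s_{ij} / (s_i · s_j):
  r[X,X] = 1 (diagonal).
  r[X,Y] = 4.55 / (2.0736 · 2.7019) = 4.55 / 5.6027 = 0.8121
  r[Y,Y] = 1 (diagonal).

R is symmetric with unit diagonal. Assembling:

R = [[1, 0.8121],
 [0.8121, 1]]


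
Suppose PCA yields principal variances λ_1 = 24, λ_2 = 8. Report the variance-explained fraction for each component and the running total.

Step 1 — total variance = trace(Sigma) = Σ λ_i = 24 + 8 = 32.

Step 2 — fraction explained by component i = λ_i / Σ λ:
  PC1: 24/32 = 0.75
  PC2: 8/32 = 0.25

Step 3 — cumulative fraction after k components = (λ_1 + ... + λ_k) / Σ λ:
  k = 1: 24/32 = 0.75
  k = 2: (24 + 8)/32 = 32/32 = 1

Summary (fraction, with percent):

explained: PC1 0.75 (75%), PC2 0.25 (25%);  cumulative: 0.75, 1


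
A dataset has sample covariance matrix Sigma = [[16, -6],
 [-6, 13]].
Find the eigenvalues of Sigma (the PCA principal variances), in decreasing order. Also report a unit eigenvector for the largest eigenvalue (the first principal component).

Step 1 — characteristic polynomial of 2×2 Sigma:
  det(Sigma - λI) = λ² - trace · λ + det = 0.
  trace = 16 + 13 = 29, det = 16·13 - (-6)² = 172.
Step 2 — discriminant:
  Δ = trace² - 4·det = 841 - 688 = 153.
Step 3 — eigenvalues:
  λ = (trace ± √Δ)/2 = (29 ± 12.3693)/2,
  λ_1 = 20.6847,  λ_2 = 8.3153.

Step 4 — unit eigenvector for λ_1: solve (Sigma - λ_1 I)v = 0. First row:
  (16 - 20.6847)·v_x + (-6)·v_y = 0, i.e. (-4.6847)·v_x + (-6)·v_y = 0,
  so v ∝ (b, λ_1 - a) = (-6, 4.6847); multiply by -1 so the first entry is positive: u = (6, -4.6847).
  ||u|| = √((6)² + (-4.6847)²) = √(57.946) ≈ 7.6122,
  v_1 = u/||u|| ≈ (0.7882, -0.6154) (||v_1|| = 1).

λ_1 = 20.6847,  λ_2 = 8.3153;  v_1 ≈ (0.7882, -0.6154)


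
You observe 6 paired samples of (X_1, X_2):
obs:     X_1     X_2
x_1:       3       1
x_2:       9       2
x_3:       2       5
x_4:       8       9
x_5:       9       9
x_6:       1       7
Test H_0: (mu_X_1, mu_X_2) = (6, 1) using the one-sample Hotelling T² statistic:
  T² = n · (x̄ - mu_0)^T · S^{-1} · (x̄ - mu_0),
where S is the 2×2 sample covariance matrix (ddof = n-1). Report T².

Step 1 — sample mean vector:
  mean(X_1) = (3 + 9 + 2 + 8 + 9 + 1) / 6 = 32/6 = 5.3333
  mean(X_2) = (1 + 2 + 5 + 9 + 9 + 7) / 6 = 33/6 = 5.5
  x̄ = (5.3333, 5.5),  deviation x̄ - mu_0 = (5.3333, 5.5) - (6, 1) = (-0.6667, 4.5).

Step 2 — sample covariance matrix, S[i,j] = (1/(n-1)) · Σ_k (x_{k,i} - mean_i) · (x_{k,j} - mean_j), divisor n-1 = 5:
  S[X_1,X_1] = ((-2.3333)·(-2.3333) + (3.6667)·(3.6667) + (-3.3333)·(-3.3333) + (2.6667)·(2.6667) + (3.6667)·(3.6667) + (-4.3333)·(-4.3333)) / 5 = 69.3333/5 = 13.8667
  S[X_1,X_2] = ((-2.3333)·(-4.5) + (3.6667)·(-3.5) + (-3.3333)·(-0.5) + (2.6667)·(3.5) + (3.6667)·(3.5) + (-4.3333)·(1.5)) / 5 = 15/5 = 3
  S[X_2,X_2] = ((-4.5)·(-4.5) + (-3.5)·(-3.5) + (-0.5)·(-0.5) + (3.5)·(3.5) + (3.5)·(3.5) + (1.5)·(1.5)) / 5 = 59.5/5 = 11.9
  S = [[13.8667, 3],
 [3, 11.9]].

Step 3 — invert S. det(S) = 13.8667·11.9 - (3)² = 156.0133.
  S^{-1} = (1/det) · [[d, -b], [-b, a]] = [[0.0763, -0.0192],
 [-0.0192, 0.0889]].

Step 4 — quadratic form (x̄ - mu_0)^T · S^{-1} · (x̄ - mu_0):
  S^{-1} · (x̄ - mu_0) = (-0.1374, 0.4128),
  (x̄ - mu_0)^T · [...] = (-0.6667)·(-0.1374) + (4.5)·(0.4128) = 1.9491.

Step 5 — scale by n: T² = 6 · 1.9491 = 11.6947.

T² ≈ 11.6947


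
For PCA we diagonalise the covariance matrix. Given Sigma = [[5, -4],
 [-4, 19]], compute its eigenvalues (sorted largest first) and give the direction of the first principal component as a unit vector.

Step 1 — characteristic polynomial of 2×2 Sigma:
  det(Sigma - λI) = λ² - trace · λ + det = 0.
  trace = 5 + 19 = 24, det = 5·19 - (-4)² = 79.
Step 2 — discriminant:
  Δ = trace² - 4·det = 576 - 316 = 260.
Step 3 — eigenvalues:
  λ = (trace ± √Δ)/2 = (24 ± 16.1245)/2,
  λ_1 = 20.0623,  λ_2 = 3.9377.

Step 4 — unit eigenvector for λ_1: solve (Sigma - λ_1 I)v = 0. First row:
  (5 - 20.0623)·v_x + (-4)·v_y = 0, i.e. (-15.0623)·v_x + (-4)·v_y = 0,
  so v ∝ (b, λ_1 - a) = (-4, 15.0623); multiply by -1 so the first entry is positive: u = (4, -15.0623).
  ||u|| = √((4)² + (-15.0623)²) = √(242.8716) ≈ 15.5843,
  v_1 = u/||u|| ≈ (0.2567, -0.9665) (||v_1|| = 1).

λ_1 = 20.0623,  λ_2 = 3.9377;  v_1 ≈ (0.2567, -0.9665)


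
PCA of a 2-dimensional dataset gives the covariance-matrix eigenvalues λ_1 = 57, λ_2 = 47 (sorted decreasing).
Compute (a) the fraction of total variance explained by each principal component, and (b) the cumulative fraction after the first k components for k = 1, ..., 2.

Step 1 — total variance = trace(Sigma) = Σ λ_i = 57 + 47 = 104.

Step 2 — fraction explained by component i = λ_i / Σ λ:
  PC1: 57/104 = 0.5481
  PC2: 47/104 = 0.4519

Step 3 — cumulative fraction after k components = (λ_1 + ... + λ_k) / Σ λ:
  k = 1: 57/104 = 0.5481
  k = 2: (57 + 47)/104 = 104/104 = 1

Summary (fraction, with percent):

explained: PC1 0.5481 (54.81%), PC2 0.4519 (45.19%);  cumulative: 0.5481, 1


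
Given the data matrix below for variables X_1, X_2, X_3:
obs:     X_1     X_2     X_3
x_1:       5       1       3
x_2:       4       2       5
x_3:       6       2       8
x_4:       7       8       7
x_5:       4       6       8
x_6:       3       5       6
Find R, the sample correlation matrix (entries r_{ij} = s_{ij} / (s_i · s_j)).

Step 1 — column means:
  mean(X_1) = (5 + 4 + 6 + 7 + 4 + 3) / 6 = 29/6 = 4.8333
  mean(X_2) = (1 + 2 + 2 + 8 + 6 + 5) / 6 = 24/6 = 4
  mean(X_3) = (3 + 5 + 8 + 7 + 8 + 6) / 6 = 37/6 = 6.1667

Step 2 — sample variances and covariances s[i,j] = (1/(n-1)) · Σ_k (x_{k,i} - mean_i) · (x_{k,j} - mean_j), with n-1 = 5:
  s[X_1,X_1] = ((0.1667)·(0.1667) + (-0.8333)·(-0.8333) + (1.1667)·(1.1667) + (2.1667)·(2.1667) + (-0.8333)·(-0.8333) + (-1.8333)·(-1.8333)) / 5 = 10.8333/5 = 2.1667
  s[X_1,X_2] = ((0.1667)·(-3) + (-0.8333)·(-2) + (1.1667)·(-2) + (2.1667)·(4) + (-0.8333)·(2) + (-1.8333)·(1)) / 5 = 4/5 = 0.8
  s[X_1,X_3] = ((0.1667)·(-3.1667) + (-0.8333)·(-1.1667) + (1.1667)·(1.8333) + (2.1667)·(0.8333) + (-0.8333)·(1.8333) + (-1.8333)·(-0.1667)) / 5 = 3.1667/5 = 0.6333
  s[X_2,X_2] = ((-3)·(-3) + (-2)·(-2) + (-2)·(-2) + (4)·(4) + (2)·(2) + (1)·(1)) / 5 = 38/5 = 7.6
  s[X_2,X_3] = ((-3)·(-3.1667) + (-2)·(-1.1667) + (-2)·(1.8333) + (4)·(0.8333) + (2)·(1.8333) + (1)·(-0.1667)) / 5 = 15/5 = 3
  s[X_3,X_3] = ((-3.1667)·(-3.1667) + (-1.1667)·(-1.1667) + (1.8333)·(1.8333) + (0.8333)·(0.8333) + (1.8333)·(1.8333) + (-0.1667)·(-0.1667)) / 5 = 18.8333/5 = 3.7667
  Sample standard deviations s_i = √(s[i,i]):
  s(X_1) = √(2.1667) = 1.472
  s(X_2) = √(7.6) = 2.7568
  s(X_3) = √(3.7667) = 1.9408

Step 3 — r_{ij} = s_{ij} / (s_i · s_j):
  r[X_1,X_1] = 1 (diagonal).
  r[X_1,X_2] = 0.8 / (1.472 · 2.7568) = 0.8 / 4.0579 = 0.1971
  r[X_1,X_3] = 0.6333 / (1.472 · 1.9408) = 0.6333 / 2.8568 = 0.2217
  r[X_2,X_2] = 1 (diagonal).
  r[X_2,X_3] = 3 / (2.7568 · 1.9408) = 3 / 5.3504 = 0.5607
  r[X_3,X_3] = 1 (diagonal).

R is symmetric with unit diagonal. Assembling:

R = [[1, 0.1971, 0.2217],
 [0.1971, 1, 0.5607],
 [0.2217, 0.5607, 1]]


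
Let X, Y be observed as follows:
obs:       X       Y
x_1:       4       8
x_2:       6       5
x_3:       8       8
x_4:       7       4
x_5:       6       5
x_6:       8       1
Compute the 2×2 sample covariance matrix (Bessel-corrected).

Step 1 — column means:
  mean(X) = (4 + 6 + 8 + 7 + 6 + 8) / 6 = 39/6 = 6.5
  mean(Y) = (8 + 5 + 8 + 4 + 5 + 1) / 6 = 31/6 = 5.1667

Step 2 — sample covariance S[i,j] = (1/(n-1)) · Σ_k (x_{k,i} - mean_i) · (x_{k,j} - mean_j), with n-1 = 5.
  S[X,X] = ((-2.5)·(-2.5) + (-0.5)·(-0.5) + (1.5)·(1.5) + (0.5)·(0.5) + (-0.5)·(-0.5) + (1.5)·(1.5)) / 5 = 11.5/5 = 2.3
  S[X,Y] = ((-2.5)·(2.8333) + (-0.5)·(-0.1667) + (1.5)·(2.8333) + (0.5)·(-1.1667) + (-0.5)·(-0.1667) + (1.5)·(-4.1667)) / 5 = -9.5/5 = -1.9
  S[Y,Y] = ((2.8333)·(2.8333) + (-0.1667)·(-0.1667) + (2.8333)·(2.8333) + (-1.1667)·(-1.1667) + (-0.1667)·(-0.1667) + (-4.1667)·(-4.1667)) / 5 = 34.8333/5 = 6.9667

S is symmetric (S[j,i] = S[i,j]). Assembling:

S = [[2.3, -1.9],
 [-1.9, 6.9667]]


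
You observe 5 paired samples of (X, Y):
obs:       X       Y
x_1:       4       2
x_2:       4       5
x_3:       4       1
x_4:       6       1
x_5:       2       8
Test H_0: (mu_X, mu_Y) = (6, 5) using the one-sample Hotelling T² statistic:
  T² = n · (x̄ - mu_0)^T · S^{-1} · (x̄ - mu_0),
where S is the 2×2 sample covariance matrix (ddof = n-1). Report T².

Step 1 — sample mean vector:
  mean(X) = (4 + 4 + 4 + 6 + 2) / 5 = 20/5 = 4
  mean(Y) = (2 + 5 + 1 + 1 + 8) / 5 = 17/5 = 3.4
  x̄ = (4, 3.4),  deviation x̄ - mu_0 = (4, 3.4) - (6, 5) = (-2, -1.6).

Step 2 — sample covariance matrix, S[i,j] = (1/(n-1)) · Σ_k (x_{k,i} - mean_i) · (x_{k,j} - mean_j), divisor n-1 = 4:
  S[X,X] = ((0)·(0) + (0)·(0) + (0)·(0) + (2)·(2) + (-2)·(-2)) / 4 = 8/4 = 2
  S[X,Y] = ((0)·(-1.4) + (0)·(1.6) + (0)·(-2.4) + (2)·(-2.4) + (-2)·(4.6)) / 4 = -14/4 = -3.5
  S[Y,Y] = ((-1.4)·(-1.4) + (1.6)·(1.6) + (-2.4)·(-2.4) + (-2.4)·(-2.4) + (4.6)·(4.6)) / 4 = 37.2/4 = 9.3
  S = [[2, -3.5],
 [-3.5, 9.3]].

Step 3 — invert S. det(S) = 2·9.3 - (-3.5)² = 6.35.
  S^{-1} = (1/det) · [[d, -b], [-b, a]] = [[1.4646, 0.5512],
 [0.5512, 0.315]].

Step 4 — quadratic form (x̄ - mu_0)^T · S^{-1} · (x̄ - mu_0):
  S^{-1} · (x̄ - mu_0) = (-3.811, -1.6063),
  (x̄ - mu_0)^T · [...] = (-2)·(-3.811) + (-1.6)·(-1.6063) = 10.1921.

Step 5 — scale by n: T² = 5 · 10.1921 = 50.9606.

T² ≈ 50.9606


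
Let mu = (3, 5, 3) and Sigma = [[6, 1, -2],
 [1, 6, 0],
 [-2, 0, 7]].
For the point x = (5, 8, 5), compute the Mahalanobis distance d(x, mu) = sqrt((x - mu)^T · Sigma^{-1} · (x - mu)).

Step 1 — centre the observation: (x - mu) = (2, 3, 2).

Step 2 — invert Sigma (cofactor / det for 3×3, or solve directly):
  Sigma^{-1} = [[0.19, -0.0317, 0.0543],
 [-0.0317, 0.1719, -0.009],
 [0.0543, -0.009, 0.1584]].

Step 3 — form the quadratic (x - mu)^T · Sigma^{-1} · (x - mu):
  Sigma^{-1} · (x - mu) = (0.3937, 0.4344, 0.3982).
  (x - mu)^T · [Sigma^{-1} · (x - mu)] = (2)·(0.3937) + (3)·(0.4344) + (2)·(0.3982) = 2.8869.

Step 4 — take square root: d = √(2.8869) ≈ 1.6991.

d(x, mu) = √(2.8869) ≈ 1.6991


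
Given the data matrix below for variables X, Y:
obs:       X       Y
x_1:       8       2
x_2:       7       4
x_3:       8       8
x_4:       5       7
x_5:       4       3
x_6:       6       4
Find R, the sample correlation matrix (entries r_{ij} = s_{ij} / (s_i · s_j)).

Step 1 — column means:
  mean(X) = (8 + 7 + 8 + 5 + 4 + 6) / 6 = 38/6 = 6.3333
  mean(Y) = (2 + 4 + 8 + 7 + 3 + 4) / 6 = 28/6 = 4.6667

Step 2 — sample variances and covariances s[i,j] = (1/(n-1)) · Σ_k (x_{k,i} - mean_i) · (x_{k,j} - mean_j), with n-1 = 5:
  s[X,X] = ((1.6667)·(1.6667) + (0.6667)·(0.6667) + (1.6667)·(1.6667) + (-1.3333)·(-1.3333) + (-2.3333)·(-2.3333) + (-0.3333)·(-0.3333)) / 5 = 13.3333/5 = 2.6667
  s[X,Y] = ((1.6667)·(-2.6667) + (0.6667)·(-0.6667) + (1.6667)·(3.3333) + (-1.3333)·(2.3333) + (-2.3333)·(-1.6667) + (-0.3333)·(-0.6667)) / 5 = 1.6667/5 = 0.3333
  s[Y,Y] = ((-2.6667)·(-2.6667) + (-0.6667)·(-0.6667) + (3.3333)·(3.3333) + (2.3333)·(2.3333) + (-1.6667)·(-1.6667) + (-0.6667)·(-0.6667)) / 5 = 27.3333/5 = 5.4667
  Sample standard deviations s_i = √(s[i,i]):
  s(X) = √(2.6667) = 1.633
  s(Y) = √(5.4667) = 2.3381

Step 3 — r_{ij} = s_{ij} / (s_i · s_j):
  r[X,X] = 1 (diagonal).
  r[X,Y] = 0.3333 / (1.633 · 2.3381) = 0.3333 / 3.8181 = 0.0873
  r[Y,Y] = 1 (diagonal).

R is symmetric with unit diagonal. Assembling:

R = [[1, 0.0873],
 [0.0873, 1]]


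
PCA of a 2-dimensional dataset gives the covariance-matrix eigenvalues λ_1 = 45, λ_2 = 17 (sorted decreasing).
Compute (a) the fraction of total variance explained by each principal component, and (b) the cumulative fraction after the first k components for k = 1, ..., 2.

Step 1 — total variance = trace(Sigma) = Σ λ_i = 45 + 17 = 62.

Step 2 — fraction explained by component i = λ_i / Σ λ:
  PC1: 45/62 = 0.7258
  PC2: 17/62 = 0.2742

Step 3 — cumulative fraction after k components = (λ_1 + ... + λ_k) / Σ λ:
  k = 1: 45/62 = 0.7258
  k = 2: (45 + 17)/62 = 62/62 = 1

Summary (fraction, with percent):

explained: PC1 0.7258 (72.58%), PC2 0.2742 (27.42%);  cumulative: 0.7258, 1


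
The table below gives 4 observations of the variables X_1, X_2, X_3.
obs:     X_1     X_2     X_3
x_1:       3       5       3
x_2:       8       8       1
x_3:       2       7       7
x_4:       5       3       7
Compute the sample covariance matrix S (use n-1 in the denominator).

Step 1 — column means:
  mean(X_1) = (3 + 8 + 2 + 5) / 4 = 18/4 = 4.5
  mean(X_2) = (5 + 8 + 7 + 3) / 4 = 23/4 = 5.75
  mean(X_3) = (3 + 1 + 7 + 7) / 4 = 18/4 = 4.5

Step 2 — sample covariance S[i,j] = (1/(n-1)) · Σ_k (x_{k,i} - mean_i) · (x_{k,j} - mean_j), with n-1 = 3.
  S[X_1,X_1] = ((-1.5)·(-1.5) + (3.5)·(3.5) + (-2.5)·(-2.5) + (0.5)·(0.5)) / 3 = 21/3 = 7
  S[X_1,X_2] = ((-1.5)·(-0.75) + (3.5)·(2.25) + (-2.5)·(1.25) + (0.5)·(-2.75)) / 3 = 4.5/3 = 1.5
  S[X_1,X_3] = ((-1.5)·(-1.5) + (3.5)·(-3.5) + (-2.5)·(2.5) + (0.5)·(2.5)) / 3 = -15/3 = -5
  S[X_2,X_2] = ((-0.75)·(-0.75) + (2.25)·(2.25) + (1.25)·(1.25) + (-2.75)·(-2.75)) / 3 = 14.75/3 = 4.9167
  S[X_2,X_3] = ((-0.75)·(-1.5) + (2.25)·(-3.5) + (1.25)·(2.5) + (-2.75)·(2.5)) / 3 = -10.5/3 = -3.5
  S[X_3,X_3] = ((-1.5)·(-1.5) + (-3.5)·(-3.5) + (2.5)·(2.5) + (2.5)·(2.5)) / 3 = 27/3 = 9

S is symmetric (S[j,i] = S[i,j]). Assembling:

S = [[7, 1.5, -5],
 [1.5, 4.9167, -3.5],
 [-5, -3.5, 9]]


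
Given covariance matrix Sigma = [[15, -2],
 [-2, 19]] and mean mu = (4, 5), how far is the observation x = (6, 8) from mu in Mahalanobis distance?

Step 1 — centre the observation: (x - mu) = (2, 3).

Step 2 — invert Sigma. det(Sigma) = 15·19 - (-2)² = 281.
  Sigma^{-1} = (1/det) · [[d, -b], [-b, a]] = [[0.0676, 0.0071],
 [0.0071, 0.0534]].

Step 3 — form the quadratic (x - mu)^T · Sigma^{-1} · (x - mu):
  Sigma^{-1} · (x - mu) = (0.1566, 0.1744).
  (x - mu)^T · [Sigma^{-1} · (x - mu)] = (2)·(0.1566) + (3)·(0.1744) = 0.8363.

Step 4 — take square root: d = √(0.8363) ≈ 0.9145.

d(x, mu) = √(0.8363) ≈ 0.9145


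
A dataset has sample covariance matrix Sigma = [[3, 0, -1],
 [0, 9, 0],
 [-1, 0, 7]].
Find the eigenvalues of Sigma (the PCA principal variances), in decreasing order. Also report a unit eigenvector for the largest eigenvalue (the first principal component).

Step 1 — characteristic polynomial p(λ) = det(λI - Sigma) = λ³ - tr·λ² + c_1·λ - det, where tr = trace, c_1 = sum of the principal 2×2 minors, det = det(Sigma):
  tr = 3 + 9 + 7 = 19,
  c_1 = (3·9 - (0)²) + (3·7 - (-1)²) + (9·7 - (0)²) = 27 + 20 + 63 = 110,
  det = 3·(9·7 - (0)²) - (0)·((0)·7 - (0)·(-1)) + (-1)·((0)·(0) - 9·(-1)) = 3·(63) - (0)·(0) + (-1)·(9) = 180.
  So p(λ) = λ³ - 19λ² + 110λ - 180.
Step 2 — look for an integer root (rational root theorem: any rational root is an integer divisor of 180). Testing λ = 9:
  p(9) = 729 - 1539 + 990 - 180 = 0  ✓
  Dividing out (λ - 9): p(λ) = (λ - 9)(λ² - 10λ + 20).
Step 3 — remaining eigenvalues from the quadratic λ² - 10λ + 20 = 0:
  Δ = 10² - 4·20 = 100 - 80 = 20,  λ = (10 ± √20)/2 = (10 ± 4.4721)/2 ≈ 7.2361 or 2.7639.
  Sorted: λ_1 = 9,  λ_2 = 7.2361,  λ_3 = 2.7639  (check: sum = 19 = tr ✓).

Step 4 — unit eigenvector for λ_1 = 9: v spans the null space of (Sigma - λ_1 I), whose rows are
  r_1 = (-6, 0, -1),  r_2 = (0, 0, 0),  r_3 = (-1, 0, -2).
  v is orthogonal to every row, so take v ∝ r_1 × r_3 = ((0)·(-2) - (-1)·(0), (-1)·(-1) - (-6)·(-2), (-6)·(0) - (0)·(-1)) = (0, -11, 0).
  Rescale (divide by 11; multiply by -1 so the first nonzero entry is positive): u = (0, 1, 0).
  ||u|| = √((0)² + (1)² + (0)²) = √(1) = 1,  v_1 = u/||u|| ≈ (0, 1, 0) (||v_1|| = 1).

λ_1 = 9,  λ_2 = 7.2361,  λ_3 = 2.7639;  v_1 ≈ (0, 1, 0)


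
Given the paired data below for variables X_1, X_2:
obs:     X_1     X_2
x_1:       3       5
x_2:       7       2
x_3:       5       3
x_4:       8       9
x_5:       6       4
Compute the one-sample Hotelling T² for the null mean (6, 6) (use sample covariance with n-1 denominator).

Step 1 — sample mean vector:
  mean(X_1) = (3 + 7 + 5 + 8 + 6) / 5 = 29/5 = 5.8
  mean(X_2) = (5 + 2 + 3 + 9 + 4) / 5 = 23/5 = 4.6
  x̄ = (5.8, 4.6),  deviation x̄ - mu_0 = (5.8, 4.6) - (6, 6) = (-0.2, -1.4).

Step 2 — sample covariance matrix, S[i,j] = (1/(n-1)) · Σ_k (x_{k,i} - mean_i) · (x_{k,j} - mean_j), divisor n-1 = 4:
  S[X_1,X_1] = ((-2.8)·(-2.8) + (1.2)·(1.2) + (-0.8)·(-0.8) + (2.2)·(2.2) + (0.2)·(0.2)) / 4 = 14.8/4 = 3.7
  S[X_1,X_2] = ((-2.8)·(0.4) + (1.2)·(-2.6) + (-0.8)·(-1.6) + (2.2)·(4.4) + (0.2)·(-0.6)) / 4 = 6.6/4 = 1.65
  S[X_2,X_2] = ((0.4)·(0.4) + (-2.6)·(-2.6) + (-1.6)·(-1.6) + (4.4)·(4.4) + (-0.6)·(-0.6)) / 4 = 29.2/4 = 7.3
  S = [[3.7, 1.65],
 [1.65, 7.3]].

Step 3 — invert S. det(S) = 3.7·7.3 - (1.65)² = 24.2875.
  S^{-1} = (1/det) · [[d, -b], [-b, a]] = [[0.3006, -0.0679],
 [-0.0679, 0.1523]].

Step 4 — quadratic form (x̄ - mu_0)^T · S^{-1} · (x̄ - mu_0):
  S^{-1} · (x̄ - mu_0) = (0.035, -0.1997),
  (x̄ - mu_0)^T · [...] = (-0.2)·(0.035) + (-1.4)·(-0.1997) = 0.2726.

Step 5 — scale by n: T² = 5 · 0.2726 = 1.3628.

T² ≈ 1.3628


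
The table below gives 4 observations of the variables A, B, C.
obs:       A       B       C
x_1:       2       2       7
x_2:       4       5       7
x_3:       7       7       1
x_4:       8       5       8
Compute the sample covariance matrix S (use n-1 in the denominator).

Step 1 — column means:
  mean(A) = (2 + 4 + 7 + 8) / 4 = 21/4 = 5.25
  mean(B) = (2 + 5 + 7 + 5) / 4 = 19/4 = 4.75
  mean(C) = (7 + 7 + 1 + 8) / 4 = 23/4 = 5.75

Step 2 — sample covariance S[i,j] = (1/(n-1)) · Σ_k (x_{k,i} - mean_i) · (x_{k,j} - mean_j), with n-1 = 3.
  S[A,A] = ((-3.25)·(-3.25) + (-1.25)·(-1.25) + (1.75)·(1.75) + (2.75)·(2.75)) / 3 = 22.75/3 = 7.5833
  S[A,B] = ((-3.25)·(-2.75) + (-1.25)·(0.25) + (1.75)·(2.25) + (2.75)·(0.25)) / 3 = 13.25/3 = 4.4167
  S[A,C] = ((-3.25)·(1.25) + (-1.25)·(1.25) + (1.75)·(-4.75) + (2.75)·(2.25)) / 3 = -7.75/3 = -2.5833
  S[B,B] = ((-2.75)·(-2.75) + (0.25)·(0.25) + (2.25)·(2.25) + (0.25)·(0.25)) / 3 = 12.75/3 = 4.25
  S[B,C] = ((-2.75)·(1.25) + (0.25)·(1.25) + (2.25)·(-4.75) + (0.25)·(2.25)) / 3 = -13.25/3 = -4.4167
  S[C,C] = ((1.25)·(1.25) + (1.25)·(1.25) + (-4.75)·(-4.75) + (2.25)·(2.25)) / 3 = 30.75/3 = 10.25

S is symmetric (S[j,i] = S[i,j]). Assembling:

S = [[7.5833, 4.4167, -2.5833],
 [4.4167, 4.25, -4.4167],
 [-2.5833, -4.4167, 10.25]]


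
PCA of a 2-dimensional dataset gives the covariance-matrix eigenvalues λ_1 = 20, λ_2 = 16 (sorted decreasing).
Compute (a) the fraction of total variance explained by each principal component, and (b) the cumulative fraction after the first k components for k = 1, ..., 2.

Step 1 — total variance = trace(Sigma) = Σ λ_i = 20 + 16 = 36.

Step 2 — fraction explained by component i = λ_i / Σ λ:
  PC1: 20/36 = 0.5556
  PC2: 16/36 = 0.4444

Step 3 — cumulative fraction after k components = (λ_1 + ... + λ_k) / Σ λ:
  k = 1: 20/36 = 0.5556
  k = 2: (20 + 16)/36 = 36/36 = 1

Summary (fraction, with percent):

explained: PC1 0.5556 (55.56%), PC2 0.4444 (44.44%);  cumulative: 0.5556, 1


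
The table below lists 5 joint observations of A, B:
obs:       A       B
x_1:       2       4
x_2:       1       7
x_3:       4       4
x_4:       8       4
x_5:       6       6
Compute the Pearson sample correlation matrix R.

Step 1 — column means:
  mean(A) = (2 + 1 + 4 + 8 + 6) / 5 = 21/5 = 4.2
  mean(B) = (4 + 7 + 4 + 4 + 6) / 5 = 25/5 = 5

Step 2 — sample variances and covariances s[i,j] = (1/(n-1)) · Σ_k (x_{k,i} - mean_i) · (x_{k,j} - mean_j), with n-1 = 4:
  s[A,A] = ((-2.2)·(-2.2) + (-3.2)·(-3.2) + (-0.2)·(-0.2) + (3.8)·(3.8) + (1.8)·(1.8)) / 4 = 32.8/4 = 8.2
  s[A,B] = ((-2.2)·(-1) + (-3.2)·(2) + (-0.2)·(-1) + (3.8)·(-1) + (1.8)·(1)) / 4 = -6/4 = -1.5
  s[B,B] = ((-1)·(-1) + (2)·(2) + (-1)·(-1) + (-1)·(-1) + (1)·(1)) / 4 = 8/4 = 2
  Sample standard deviations s_i = √(s[i,i]):
  s(A) = √(8.2) = 2.8636
  s(B) = √(2) = 1.4142

Step 3 — r_{ij} = s_{ij} / (s_i · s_j):
  r[A,A] = 1 (diagonal).
  r[A,B] = -1.5 / (2.8636 · 1.4142) = -1.5 / 4.0497 = -0.3704
  r[B,B] = 1 (diagonal).

R is symmetric with unit diagonal. Assembling:

R = [[1, -0.3704],
 [-0.3704, 1]]


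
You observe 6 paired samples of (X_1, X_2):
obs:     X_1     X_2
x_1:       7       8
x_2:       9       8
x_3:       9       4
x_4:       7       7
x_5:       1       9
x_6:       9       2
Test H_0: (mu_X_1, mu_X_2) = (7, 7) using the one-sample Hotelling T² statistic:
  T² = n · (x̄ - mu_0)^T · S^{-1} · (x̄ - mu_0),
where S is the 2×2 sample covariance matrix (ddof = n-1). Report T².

Step 1 — sample mean vector:
  mean(X_1) = (7 + 9 + 9 + 7 + 1 + 9) / 6 = 42/6 = 7
  mean(X_2) = (8 + 8 + 4 + 7 + 9 + 2) / 6 = 38/6 = 6.3333
  x̄ = (7, 6.3333),  deviation x̄ - mu_0 = (7, 6.3333) - (7, 7) = (0, -0.6667).

Step 2 — sample covariance matrix, S[i,j] = (1/(n-1)) · Σ_k (x_{k,i} - mean_i) · (x_{k,j} - mean_j), divisor n-1 = 5:
  S[X_1,X_1] = ((0)·(0) + (2)·(2) + (2)·(2) + (0)·(0) + (-6)·(-6) + (2)·(2)) / 5 = 48/5 = 9.6
  S[X_1,X_2] = ((0)·(1.6667) + (2)·(1.6667) + (2)·(-2.3333) + (0)·(0.6667) + (-6)·(2.6667) + (2)·(-4.3333)) / 5 = -26/5 = -5.2
  S[X_2,X_2] = ((1.6667)·(1.6667) + (1.6667)·(1.6667) + (-2.3333)·(-2.3333) + (0.6667)·(0.6667) + (2.6667)·(2.6667) + (-4.3333)·(-4.3333)) / 5 = 37.3333/5 = 7.4667
  S = [[9.6, -5.2],
 [-5.2, 7.4667]].

Step 3 — invert S. det(S) = 9.6·7.4667 - (-5.2)² = 44.64.
  S^{-1} = (1/det) · [[d, -b], [-b, a]] = [[0.1673, 0.1165],
 [0.1165, 0.2151]].

Step 4 — quadratic form (x̄ - mu_0)^T · S^{-1} · (x̄ - mu_0):
  S^{-1} · (x̄ - mu_0) = (-0.0777, -0.1434),
  (x̄ - mu_0)^T · [...] = (0)·(-0.0777) + (-0.6667)·(-0.1434) = 0.0956.

Step 5 — scale by n: T² = 6 · 0.0956 = 0.5735.

T² ≈ 0.5735


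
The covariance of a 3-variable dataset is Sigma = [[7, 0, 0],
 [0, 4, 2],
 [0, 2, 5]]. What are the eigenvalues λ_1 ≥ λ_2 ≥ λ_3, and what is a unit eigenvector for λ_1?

Step 1 — characteristic polynomial p(λ) = det(λI - Sigma) = λ³ - tr·λ² + c_1·λ - det, where tr = trace, c_1 = sum of the principal 2×2 minors, det = det(Sigma):
  tr = 7 + 4 + 5 = 16,
  c_1 = (7·4 - (0)²) + (7·5 - (0)²) + (4·5 - (2)²) = 28 + 35 + 16 = 79,
  det = 7·(4·5 - (2)²) - (0)·((0)·5 - (2)·(0)) + (0)·((0)·(2) - 4·(0)) = 7·(16) - (0)·(0) + (0)·(0) = 112.
  So p(λ) = λ³ - 16λ² + 79λ - 112.
Step 2 — look for an integer root (rational root theorem: any rational root is an integer divisor of 112). Testing λ = 7:
  p(7) = 343 - 784 + 553 - 112 = 0  ✓
  Dividing out (λ - 7): p(λ) = (λ - 7)(λ² - 9λ + 16).
Step 3 — remaining eigenvalues from the quadratic λ² - 9λ + 16 = 0:
  Δ = 9² - 4·16 = 81 - 64 = 17,  λ = (9 ± √17)/2 = (9 ± 4.1231)/2 ≈ 6.5616 or 2.4384.
  Sorted: λ_1 = 7,  λ_2 = 6.5616,  λ_3 = 2.4384  (check: sum = 16 = tr ✓).

Step 4 — unit eigenvector for λ_1 = 7: v spans the null space of (Sigma - λ_1 I), whose rows are
  r_1 = (0, 0, 0),  r_2 = (0, -3, 2),  r_3 = (0, 2, -2).
  v is orthogonal to every row, so take v ∝ r_2 × r_3 = ((-3)·(-2) - (2)·(2), (2)·(0) - (0)·(-2), (0)·(2) - (-3)·(0)) = (2, 0, 0).
  Rescale (divide by 2): u = (1, 0, 0).
  ||u|| = √((1)² + (0)² + (0)²) = √(1) = 1,  v_1 = u/||u|| ≈ (1, 0, 0) (||v_1|| = 1).

λ_1 = 7,  λ_2 = 6.5616,  λ_3 = 2.4384;  v_1 ≈ (1, 0, 0)


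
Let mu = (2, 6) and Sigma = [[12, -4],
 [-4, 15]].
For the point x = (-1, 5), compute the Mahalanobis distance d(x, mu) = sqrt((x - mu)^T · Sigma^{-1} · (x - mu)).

Step 1 — centre the observation: (x - mu) = (-3, -1).

Step 2 — invert Sigma. det(Sigma) = 12·15 - (-4)² = 164.
  Sigma^{-1} = (1/det) · [[d, -b], [-b, a]] = [[0.0915, 0.0244],
 [0.0244, 0.0732]].

Step 3 — form the quadratic (x - mu)^T · Sigma^{-1} · (x - mu):
  Sigma^{-1} · (x - mu) = (-0.2988, -0.1463).
  (x - mu)^T · [Sigma^{-1} · (x - mu)] = (-3)·(-0.2988) + (-1)·(-0.1463) = 1.0427.

Step 4 — take square root: d = √(1.0427) ≈ 1.0211.

d(x, mu) = √(1.0427) ≈ 1.0211


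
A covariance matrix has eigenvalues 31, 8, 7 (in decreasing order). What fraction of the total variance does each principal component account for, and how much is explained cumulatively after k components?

Step 1 — total variance = trace(Sigma) = Σ λ_i = 31 + 8 + 7 = 46.

Step 2 — fraction explained by component i = λ_i / Σ λ:
  PC1: 31/46 = 0.6739
  PC2: 8/46 = 0.1739
  PC3: 7/46 = 0.1522

Step 3 — cumulative fraction after k components = (λ_1 + ... + λ_k) / Σ λ:
  k = 1: 31/46 = 0.6739
  k = 2: (31 + 8)/46 = 39/46 = 0.8478
  k = 3: (31 + 8 + 7)/46 = 46/46 = 1

Summary (fraction, with percent):

explained: PC1 0.6739 (67.39%), PC2 0.1739 (17.39%), PC3 0.1522 (15.22%);  cumulative: 0.6739, 0.8478, 1


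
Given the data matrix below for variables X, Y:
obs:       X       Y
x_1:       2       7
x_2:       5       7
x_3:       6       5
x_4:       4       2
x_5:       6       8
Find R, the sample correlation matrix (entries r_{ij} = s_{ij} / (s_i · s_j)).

Step 1 — column means:
  mean(X) = (2 + 5 + 6 + 4 + 6) / 5 = 23/5 = 4.6
  mean(Y) = (7 + 7 + 5 + 2 + 8) / 5 = 29/5 = 5.8

Step 2 — sample variances and covariances s[i,j] = (1/(n-1)) · Σ_k (x_{k,i} - mean_i) · (x_{k,j} - mean_j), with n-1 = 4:
  s[X,X] = ((-2.6)·(-2.6) + (0.4)·(0.4) + (1.4)·(1.4) + (-0.6)·(-0.6) + (1.4)·(1.4)) / 4 = 11.2/4 = 2.8
  s[X,Y] = ((-2.6)·(1.2) + (0.4)·(1.2) + (1.4)·(-0.8) + (-0.6)·(-3.8) + (1.4)·(2.2)) / 4 = 1.6/4 = 0.4
  s[Y,Y] = ((1.2)·(1.2) + (1.2)·(1.2) + (-0.8)·(-0.8) + (-3.8)·(-3.8) + (2.2)·(2.2)) / 4 = 22.8/4 = 5.7
  Sample standard deviations s_i = √(s[i,i]):
  s(X) = √(2.8) = 1.6733
  s(Y) = √(5.7) = 2.3875

Step 3 — r_{ij} = s_{ij} / (s_i · s_j):
  r[X,X] = 1 (diagonal).
  r[X,Y] = 0.4 / (1.6733 · 2.3875) = 0.4 / 3.995 = 0.1001
  r[Y,Y] = 1 (diagonal).

R is symmetric with unit diagonal. Assembling:

R = [[1, 0.1001],
 [0.1001, 1]]


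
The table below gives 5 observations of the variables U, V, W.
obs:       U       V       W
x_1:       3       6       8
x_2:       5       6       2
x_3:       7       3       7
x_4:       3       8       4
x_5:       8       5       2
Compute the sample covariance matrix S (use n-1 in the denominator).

Step 1 — column means:
  mean(U) = (3 + 5 + 7 + 3 + 8) / 5 = 26/5 = 5.2
  mean(V) = (6 + 6 + 3 + 8 + 5) / 5 = 28/5 = 5.6
  mean(W) = (8 + 2 + 7 + 4 + 2) / 5 = 23/5 = 4.6

Step 2 — sample covariance S[i,j] = (1/(n-1)) · Σ_k (x_{k,i} - mean_i) · (x_{k,j} - mean_j), with n-1 = 4.
  S[U,U] = ((-2.2)·(-2.2) + (-0.2)·(-0.2) + (1.8)·(1.8) + (-2.2)·(-2.2) + (2.8)·(2.8)) / 4 = 20.8/4 = 5.2
  S[U,V] = ((-2.2)·(0.4) + (-0.2)·(0.4) + (1.8)·(-2.6) + (-2.2)·(2.4) + (2.8)·(-0.6)) / 4 = -12.6/4 = -3.15
  S[U,W] = ((-2.2)·(3.4) + (-0.2)·(-2.6) + (1.8)·(2.4) + (-2.2)·(-0.6) + (2.8)·(-2.6)) / 4 = -8.6/4 = -2.15
  S[V,V] = ((0.4)·(0.4) + (0.4)·(0.4) + (-2.6)·(-2.6) + (2.4)·(2.4) + (-0.6)·(-0.6)) / 4 = 13.2/4 = 3.3
  S[V,W] = ((0.4)·(3.4) + (0.4)·(-2.6) + (-2.6)·(2.4) + (2.4)·(-0.6) + (-0.6)·(-2.6)) / 4 = -5.8/4 = -1.45
  S[W,W] = ((3.4)·(3.4) + (-2.6)·(-2.6) + (2.4)·(2.4) + (-0.6)·(-0.6) + (-2.6)·(-2.6)) / 4 = 31.2/4 = 7.8

S is symmetric (S[j,i] = S[i,j]). Assembling:

S = [[5.2, -3.15, -2.15],
 [-3.15, 3.3, -1.45],
 [-2.15, -1.45, 7.8]]


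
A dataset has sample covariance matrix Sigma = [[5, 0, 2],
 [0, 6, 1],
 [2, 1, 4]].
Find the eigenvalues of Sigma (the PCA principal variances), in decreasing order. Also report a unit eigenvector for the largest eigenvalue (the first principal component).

Step 1 — characteristic polynomial p(λ) = det(λI - Sigma) = λ³ - tr·λ² + c_1·λ - det, where tr = trace, c_1 = sum of the principal 2×2 minors, det = det(Sigma):
  tr = 5 + 6 + 4 = 15,
  c_1 = (5·6 - (0)²) + (5·4 - (2)²) + (6·4 - (1)²) = 30 + 16 + 23 = 69,
  det = 5·(6·4 - (1)²) - (0)·((0)·4 - (1)·(2)) + (2)·((0)·(1) - 6·(2)) = 5·(23) - (0)·(-2) + (2)·(-12) = 91.
  So p(λ) = λ³ - 15λ² + 69λ - 91.
Step 2 — look for an integer root (rational root theorem: any rational root is an integer divisor of 91). Testing λ = 7:
  p(7) = 343 - 735 + 483 - 91 = 0  ✓
  Dividing out (λ - 7): p(λ) = (λ - 7)(λ² - 8λ + 13).
Step 3 — remaining eigenvalues from the quadratic λ² - 8λ + 13 = 0:
  Δ = 8² - 4·13 = 64 - 52 = 12,  λ = (8 ± √12)/2 = (8 ± 3.4641)/2 ≈ 5.7321 or 2.2679.
  Sorted: λ_1 = 7,  λ_2 = 5.7321,  λ_3 = 2.2679  (check: sum = 15 = tr ✓).

Step 4 — unit eigenvector for λ_1 = 7: v spans the null space of (Sigma - λ_1 I), whose rows are
  r_1 = (-2, 0, 2),  r_2 = (0, -1, 1),  r_3 = (2, 1, -3).
  v is orthogonal to every row, so take v ∝ r_1 × r_2 = ((0)·(1) - (2)·(-1), (2)·(0) - (-2)·(1), (-2)·(-1) - (0)·(0)) = (2, 2, 2).
  Rescale (divide by 2): u = (1, 1, 1).
  ||u|| = √((1)² + (1)² + (1)²) = √(3) ≈ 1.7321,  v_1 = u/||u|| ≈ (0.5774, 0.5774, 0.5774) (||v_1|| = 1).

λ_1 = 7,  λ_2 = 5.7321,  λ_3 = 2.2679;  v_1 ≈ (0.5774, 0.5774, 0.5774)


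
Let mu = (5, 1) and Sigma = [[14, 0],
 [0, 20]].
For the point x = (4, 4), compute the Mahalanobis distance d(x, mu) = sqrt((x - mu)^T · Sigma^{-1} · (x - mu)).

Step 1 — centre the observation: (x - mu) = (-1, 3).

Step 2 — invert Sigma. det(Sigma) = 14·20 - (0)² = 280.
  Sigma^{-1} = (1/det) · [[d, -b], [-b, a]] = [[0.0714, 0],
 [0, 0.05]].

Step 3 — form the quadratic (x - mu)^T · Sigma^{-1} · (x - mu):
  Sigma^{-1} · (x - mu) = (-0.0714, 0.15).
  (x - mu)^T · [Sigma^{-1} · (x - mu)] = (-1)·(-0.0714) + (3)·(0.15) = 0.5214.

Step 4 — take square root: d = √(0.5214) ≈ 0.7221.

d(x, mu) = √(0.5214) ≈ 0.7221


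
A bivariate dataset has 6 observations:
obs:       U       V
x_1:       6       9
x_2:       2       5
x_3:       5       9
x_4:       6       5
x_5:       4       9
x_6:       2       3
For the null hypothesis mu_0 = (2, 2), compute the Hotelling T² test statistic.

Step 1 — sample mean vector:
  mean(U) = (6 + 2 + 5 + 6 + 4 + 2) / 6 = 25/6 = 4.1667
  mean(V) = (9 + 5 + 9 + 5 + 9 + 3) / 6 = 40/6 = 6.6667
  x̄ = (4.1667, 6.6667),  deviation x̄ - mu_0 = (4.1667, 6.6667) - (2, 2) = (2.1667, 4.6667).

Step 2 — sample covariance matrix, S[i,j] = (1/(n-1)) · Σ_k (x_{k,i} - mean_i) · (x_{k,j} - mean_j), divisor n-1 = 5:
  S[U,U] = ((1.8333)·(1.8333) + (-2.1667)·(-2.1667) + (0.8333)·(0.8333) + (1.8333)·(1.8333) + (-0.1667)·(-0.1667) + (-2.1667)·(-2.1667)) / 5 = 16.8333/5 = 3.3667
  S[U,V] = ((1.8333)·(2.3333) + (-2.1667)·(-1.6667) + (0.8333)·(2.3333) + (1.8333)·(-1.6667) + (-0.1667)·(2.3333) + (-2.1667)·(-3.6667)) / 5 = 14.3333/5 = 2.8667
  S[V,V] = ((2.3333)·(2.3333) + (-1.6667)·(-1.6667) + (2.3333)·(2.3333) + (-1.6667)·(-1.6667) + (2.3333)·(2.3333) + (-3.6667)·(-3.6667)) / 5 = 35.3333/5 = 7.0667
  S = [[3.3667, 2.8667],
 [2.8667, 7.0667]].

Step 3 — invert S. det(S) = 3.3667·7.0667 - (2.8667)² = 15.5733.
  S^{-1} = (1/det) · [[d, -b], [-b, a]] = [[0.4538, -0.1841],
 [-0.1841, 0.2162]].

Step 4 — quadratic form (x̄ - mu_0)^T · S^{-1} · (x̄ - mu_0):
  S^{-1} · (x̄ - mu_0) = (0.1241, 0.61),
  (x̄ - mu_0)^T · [...] = (2.1667)·(0.1241) + (4.6667)·(0.61) = 3.1157.

Step 5 — scale by n: T² = 6 · 3.1157 = 18.6943.

T² ≈ 18.6943


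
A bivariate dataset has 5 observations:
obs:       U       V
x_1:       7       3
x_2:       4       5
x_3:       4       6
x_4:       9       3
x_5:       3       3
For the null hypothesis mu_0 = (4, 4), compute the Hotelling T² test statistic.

Step 1 — sample mean vector:
  mean(U) = (7 + 4 + 4 + 9 + 3) / 5 = 27/5 = 5.4
  mean(V) = (3 + 5 + 6 + 3 + 3) / 5 = 20/5 = 4
  x̄ = (5.4, 4),  deviation x̄ - mu_0 = (5.4, 4) - (4, 4) = (1.4, 0).

Step 2 — sample covariance matrix, S[i,j] = (1/(n-1)) · Σ_k (x_{k,i} - mean_i) · (x_{k,j} - mean_j), divisor n-1 = 4:
  S[U,U] = ((1.6)·(1.6) + (-1.4)·(-1.4) + (-1.4)·(-1.4) + (3.6)·(3.6) + (-2.4)·(-2.4)) / 4 = 25.2/4 = 6.3
  S[U,V] = ((1.6)·(-1) + (-1.4)·(1) + (-1.4)·(2) + (3.6)·(-1) + (-2.4)·(-1)) / 4 = -7/4 = -1.75
  S[V,V] = ((-1)·(-1) + (1)·(1) + (2)·(2) + (-1)·(-1) + (-1)·(-1)) / 4 = 8/4 = 2
  S = [[6.3, -1.75],
 [-1.75, 2]].

Step 3 — invert S. det(S) = 6.3·2 - (-1.75)² = 9.5375.
  S^{-1} = (1/det) · [[d, -b], [-b, a]] = [[0.2097, 0.1835],
 [0.1835, 0.6606]].

Step 4 — quadratic form (x̄ - mu_0)^T · S^{-1} · (x̄ - mu_0):
  S^{-1} · (x̄ - mu_0) = (0.2936, 0.2569),
  (x̄ - mu_0)^T · [...] = (1.4)·(0.2936) + (0)·(0.2569) = 0.411.

Step 5 — scale by n: T² = 5 · 0.411 = 2.055.

T² ≈ 2.055


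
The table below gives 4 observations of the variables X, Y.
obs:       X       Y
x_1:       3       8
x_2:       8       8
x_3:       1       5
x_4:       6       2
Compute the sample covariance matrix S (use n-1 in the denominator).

Step 1 — column means:
  mean(X) = (3 + 8 + 1 + 6) / 4 = 18/4 = 4.5
  mean(Y) = (8 + 8 + 5 + 2) / 4 = 23/4 = 5.75

Step 2 — sample covariance S[i,j] = (1/(n-1)) · Σ_k (x_{k,i} - mean_i) · (x_{k,j} - mean_j), with n-1 = 3.
  S[X,X] = ((-1.5)·(-1.5) + (3.5)·(3.5) + (-3.5)·(-3.5) + (1.5)·(1.5)) / 3 = 29/3 = 9.6667
  S[X,Y] = ((-1.5)·(2.25) + (3.5)·(2.25) + (-3.5)·(-0.75) + (1.5)·(-3.75)) / 3 = 1.5/3 = 0.5
  S[Y,Y] = ((2.25)·(2.25) + (2.25)·(2.25) + (-0.75)·(-0.75) + (-3.75)·(-3.75)) / 3 = 24.75/3 = 8.25

S is symmetric (S[j,i] = S[i,j]). Assembling:

S = [[9.6667, 0.5],
 [0.5, 8.25]]


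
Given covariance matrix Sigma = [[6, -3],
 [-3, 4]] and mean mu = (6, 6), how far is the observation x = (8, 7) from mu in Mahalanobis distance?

Step 1 — centre the observation: (x - mu) = (2, 1).

Step 2 — invert Sigma. det(Sigma) = 6·4 - (-3)² = 15.
  Sigma^{-1} = (1/det) · [[d, -b], [-b, a]] = [[0.2667, 0.2],
 [0.2, 0.4]].

Step 3 — form the quadratic (x - mu)^T · Sigma^{-1} · (x - mu):
  Sigma^{-1} · (x - mu) = (0.7333, 0.8).
  (x - mu)^T · [Sigma^{-1} · (x - mu)] = (2)·(0.7333) + (1)·(0.8) = 2.2667.

Step 4 — take square root: d = √(2.2667) ≈ 1.5055.

d(x, mu) = √(2.2667) ≈ 1.5055


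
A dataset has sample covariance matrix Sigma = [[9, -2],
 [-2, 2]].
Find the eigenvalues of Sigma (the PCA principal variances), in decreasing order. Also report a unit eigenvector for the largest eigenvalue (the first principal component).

Step 1 — characteristic polynomial of 2×2 Sigma:
  det(Sigma - λI) = λ² - trace · λ + det = 0.
  trace = 9 + 2 = 11, det = 9·2 - (-2)² = 14.
Step 2 — discriminant:
  Δ = trace² - 4·det = 121 - 56 = 65.
Step 3 — eigenvalues:
  λ = (trace ± √Δ)/2 = (11 ± 8.0623)/2,
  λ_1 = 9.5311,  λ_2 = 1.4689.

Step 4 — unit eigenvector for λ_1: solve (Sigma - λ_1 I)v = 0. First row:
  (9 - 9.5311)·v_x + (-2)·v_y = 0, i.e. (-0.5311)·v_x + (-2)·v_y = 0,
  so v ∝ (b, λ_1 - a) = (-2, 0.5311); multiply by -1 so the first entry is positive: u = (2, -0.5311).
  ||u|| = √((2)² + (-0.5311)²) = √(4.2821) ≈ 2.0693,
  v_1 = u/||u|| ≈ (0.9665, -0.2567) (||v_1|| = 1).

λ_1 = 9.5311,  λ_2 = 1.4689;  v_1 ≈ (0.9665, -0.2567)


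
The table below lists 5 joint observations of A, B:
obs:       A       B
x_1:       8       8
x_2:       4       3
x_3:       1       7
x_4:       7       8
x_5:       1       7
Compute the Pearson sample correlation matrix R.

Step 1 — column means:
  mean(A) = (8 + 4 + 1 + 7 + 1) / 5 = 21/5 = 4.2
  mean(B) = (8 + 3 + 7 + 8 + 7) / 5 = 33/5 = 6.6

Step 2 — sample variances and covariances s[i,j] = (1/(n-1)) · Σ_k (x_{k,i} - mean_i) · (x_{k,j} - mean_j), with n-1 = 4:
  s[A,A] = ((3.8)·(3.8) + (-0.2)·(-0.2) + (-3.2)·(-3.2) + (2.8)·(2.8) + (-3.2)·(-3.2)) / 4 = 42.8/4 = 10.7
  s[A,B] = ((3.8)·(1.4) + (-0.2)·(-3.6) + (-3.2)·(0.4) + (2.8)·(1.4) + (-3.2)·(0.4)) / 4 = 7.4/4 = 1.85
  s[B,B] = ((1.4)·(1.4) + (-3.6)·(-3.6) + (0.4)·(0.4) + (1.4)·(1.4) + (0.4)·(0.4)) / 4 = 17.2/4 = 4.3
  Sample standard deviations s_i = √(s[i,i]):
  s(A) = √(10.7) = 3.2711
  s(B) = √(4.3) = 2.0736

Step 3 — r_{ij} = s_{ij} / (s_i · s_j):
  r[A,A] = 1 (diagonal).
  r[A,B] = 1.85 / (3.2711 · 2.0736) = 1.85 / 6.7831 = 0.2727
  r[B,B] = 1 (diagonal).

R is symmetric with unit diagonal. Assembling:

R = [[1, 0.2727],
 [0.2727, 1]]


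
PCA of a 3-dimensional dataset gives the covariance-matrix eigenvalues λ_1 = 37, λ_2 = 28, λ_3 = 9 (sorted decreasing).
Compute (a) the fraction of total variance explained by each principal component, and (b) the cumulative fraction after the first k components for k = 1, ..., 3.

Step 1 — total variance = trace(Sigma) = Σ λ_i = 37 + 28 + 9 = 74.

Step 2 — fraction explained by component i = λ_i / Σ λ:
  PC1: 37/74 = 0.5
  PC2: 28/74 = 0.3784
  PC3: 9/74 = 0.1216

Step 3 — cumulative fraction after k components = (λ_1 + ... + λ_k) / Σ λ:
  k = 1: 37/74 = 0.5
  k = 2: (37 + 28)/74 = 65/74 = 0.8784
  k = 3: (37 + 28 + 9)/74 = 74/74 = 1

Summary (fraction, with percent):

explained: PC1 0.5 (50%), PC2 0.3784 (37.84%), PC3 0.1216 (12.16%);  cumulative: 0.5, 0.8784, 1


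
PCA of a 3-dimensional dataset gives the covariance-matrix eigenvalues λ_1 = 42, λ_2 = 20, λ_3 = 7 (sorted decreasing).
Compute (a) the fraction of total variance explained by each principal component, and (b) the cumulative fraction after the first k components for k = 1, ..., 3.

Step 1 — total variance = trace(Sigma) = Σ λ_i = 42 + 20 + 7 = 69.

Step 2 — fraction explained by component i = λ_i / Σ λ:
  PC1: 42/69 = 0.6087
  PC2: 20/69 = 0.2899
  PC3: 7/69 = 0.1014

Step 3 — cumulative fraction after k components = (λ_1 + ... + λ_k) / Σ λ:
  k = 1: 42/69 = 0.6087
  k = 2: (42 + 20)/69 = 62/69 = 0.8986
  k = 3: (42 + 20 + 7)/69 = 69/69 = 1

Summary (fraction, with percent):

explained: PC1 0.6087 (60.87%), PC2 0.2899 (28.99%), PC3 0.1014 (10.14%);  cumulative: 0.6087, 0.8986, 1
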